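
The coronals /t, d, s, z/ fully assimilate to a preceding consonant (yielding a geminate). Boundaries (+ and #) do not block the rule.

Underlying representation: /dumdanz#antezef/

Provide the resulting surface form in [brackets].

[dummann#annezef]

/d/ after /m/ → [m] (total assimilation)
/z/ after /n/ → [n] (total assimilation)
/t/ after /n/ → [n] (total assimilation)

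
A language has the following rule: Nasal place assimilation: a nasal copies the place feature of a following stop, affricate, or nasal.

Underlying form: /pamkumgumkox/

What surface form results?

/m/ before /k/ (velar) → [ŋ]
/m/ before /g/ (velar) → [ŋ]
/m/ before /k/ (velar) → [ŋ]

[paŋkuŋguŋkox]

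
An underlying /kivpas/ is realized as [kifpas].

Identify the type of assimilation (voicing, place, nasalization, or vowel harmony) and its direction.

/v/→[f].
Each target copies a feature from the following segment, so the direction is regressive.

voicing assimilation, regressive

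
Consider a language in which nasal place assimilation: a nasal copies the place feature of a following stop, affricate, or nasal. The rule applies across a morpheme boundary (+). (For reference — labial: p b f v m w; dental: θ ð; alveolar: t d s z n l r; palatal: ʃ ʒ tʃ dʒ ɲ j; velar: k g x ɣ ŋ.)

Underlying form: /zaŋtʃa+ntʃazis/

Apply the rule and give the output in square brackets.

/ŋ/ before /tʃ/ (palatal) → [ɲ]
/n/ before /tʃ/ (palatal) → [ɲ]

[zaɲtʃa+ɲtʃazis]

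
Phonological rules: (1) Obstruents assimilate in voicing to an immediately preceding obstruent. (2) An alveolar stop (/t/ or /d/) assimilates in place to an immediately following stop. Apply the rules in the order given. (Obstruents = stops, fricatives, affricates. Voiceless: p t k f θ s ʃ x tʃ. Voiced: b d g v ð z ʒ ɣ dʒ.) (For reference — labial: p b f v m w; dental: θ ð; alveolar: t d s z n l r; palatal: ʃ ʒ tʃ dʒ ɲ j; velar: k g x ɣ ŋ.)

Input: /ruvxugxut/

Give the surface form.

Rule 1: /x/ after /v/ (voiced) → [ɣ]
Rule 1: /x/ after /g/ (voiced) → [ɣ]
After rule 1: ruvɣugɣut
Rule 2: no segment meets the rule's conditions; no change.

[ruvɣugɣut]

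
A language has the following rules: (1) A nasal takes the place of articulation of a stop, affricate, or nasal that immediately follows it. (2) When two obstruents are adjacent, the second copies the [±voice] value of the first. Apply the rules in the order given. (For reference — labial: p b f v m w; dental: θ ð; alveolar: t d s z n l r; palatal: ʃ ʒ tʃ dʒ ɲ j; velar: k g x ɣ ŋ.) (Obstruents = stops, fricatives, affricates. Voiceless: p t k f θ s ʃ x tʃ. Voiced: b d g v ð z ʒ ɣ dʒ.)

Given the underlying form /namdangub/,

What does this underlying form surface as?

Rule 1: /m/ before /d/ (alveolar) → [n]
Rule 1: /n/ before /g/ (velar) → [ŋ]
After rule 1: nandaŋgub
Rule 2: no segment meets the rule's conditions; no change.

[nandaŋgub]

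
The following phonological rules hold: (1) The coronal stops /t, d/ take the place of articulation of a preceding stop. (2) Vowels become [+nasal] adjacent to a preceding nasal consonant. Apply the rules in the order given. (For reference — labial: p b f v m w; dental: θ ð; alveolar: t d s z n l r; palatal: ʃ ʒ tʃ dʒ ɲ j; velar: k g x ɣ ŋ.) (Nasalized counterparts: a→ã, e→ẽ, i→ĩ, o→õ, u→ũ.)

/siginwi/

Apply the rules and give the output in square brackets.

[siginwi]

Rule 1: no segment meets the rule's conditions; no change.
After rule 1: siginwi
Rule 2: no segment meets the rule's conditions; no change.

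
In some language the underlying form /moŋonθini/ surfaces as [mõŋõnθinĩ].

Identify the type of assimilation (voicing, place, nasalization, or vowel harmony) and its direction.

nasalization, progressive

/o/→[õ] /o/→[õ] /i/→[ĩ].
Each target copies a feature from the preceding segment, so the direction is progressive.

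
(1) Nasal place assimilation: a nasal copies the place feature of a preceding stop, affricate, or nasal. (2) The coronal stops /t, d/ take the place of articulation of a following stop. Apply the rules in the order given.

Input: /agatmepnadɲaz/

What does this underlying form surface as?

[agatnepmadnaz]

Rule 1: /m/ after /t/ (alveolar) → [n]
Rule 1: /n/ after /p/ (labial) → [m]
Rule 1: /ɲ/ after /d/ (alveolar) → [n]
After rule 1: agatnepmadnaz
Rule 2: no segment meets the rule's conditions; no change.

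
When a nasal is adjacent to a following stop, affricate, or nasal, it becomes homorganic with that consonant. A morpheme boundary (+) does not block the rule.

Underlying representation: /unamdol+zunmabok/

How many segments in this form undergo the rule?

2

/m/ before /d/ (alveolar) → [n]
/n/ before /m/ (labial) → [m]
2 segments change.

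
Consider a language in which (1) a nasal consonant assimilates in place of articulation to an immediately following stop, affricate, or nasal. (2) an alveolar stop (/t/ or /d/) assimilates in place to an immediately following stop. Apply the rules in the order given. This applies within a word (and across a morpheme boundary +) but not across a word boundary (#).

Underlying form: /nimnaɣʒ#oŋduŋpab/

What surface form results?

Rule 1: /m/ before /n/ (alveolar) → [n]
Rule 1: /ŋ/ before /d/ (alveolar) → [n]
Rule 1: /ŋ/ before /p/ (labial) → [m]
After rule 1: ninnaɣʒ#ondumpab
Rule 2: no segment meets the rule's conditions; no change.

[ninnaɣʒ#ondumpab]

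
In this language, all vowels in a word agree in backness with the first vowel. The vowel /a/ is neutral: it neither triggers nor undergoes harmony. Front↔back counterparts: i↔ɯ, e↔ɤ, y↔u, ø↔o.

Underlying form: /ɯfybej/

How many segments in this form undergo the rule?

2

/y/ harmonizes with /ɯ/ ([+back]) → [u]
/e/ harmonizes with /ɯ/ ([+back]) → [ɤ]
2 segments change.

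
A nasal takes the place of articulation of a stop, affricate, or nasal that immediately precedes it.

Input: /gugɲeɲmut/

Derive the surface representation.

/ɲ/ after /g/ (velar) → [ŋ]
/m/ after /ɲ/ (palatal) → [ɲ]

[gugŋeɲɲut]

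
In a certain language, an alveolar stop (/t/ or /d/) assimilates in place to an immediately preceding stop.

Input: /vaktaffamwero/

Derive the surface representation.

[vakkaffamwero]

/t/ after /k/ (velar) → [k]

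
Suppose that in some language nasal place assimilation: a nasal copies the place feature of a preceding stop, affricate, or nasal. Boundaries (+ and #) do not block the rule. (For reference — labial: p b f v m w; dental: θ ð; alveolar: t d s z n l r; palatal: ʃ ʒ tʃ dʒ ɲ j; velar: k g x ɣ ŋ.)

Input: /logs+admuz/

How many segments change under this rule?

1

/m/ after /d/ (alveolar) → [n]
1 segment changes.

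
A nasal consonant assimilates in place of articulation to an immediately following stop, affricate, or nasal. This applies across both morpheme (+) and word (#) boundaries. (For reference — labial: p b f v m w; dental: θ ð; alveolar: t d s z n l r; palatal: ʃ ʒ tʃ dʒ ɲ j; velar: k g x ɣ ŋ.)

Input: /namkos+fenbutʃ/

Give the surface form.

/m/ before /k/ (velar) → [ŋ]
/n/ before /b/ (labial) → [m]

[naŋkos+fembutʃ]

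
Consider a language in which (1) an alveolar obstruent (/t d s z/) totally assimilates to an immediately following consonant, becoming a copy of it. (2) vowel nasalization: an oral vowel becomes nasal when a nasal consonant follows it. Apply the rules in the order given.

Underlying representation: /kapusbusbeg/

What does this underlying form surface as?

[kapubbubbeg]

Rule 1: /s/ before /b/ → [b] (total assimilation)
Rule 1: /s/ before /b/ → [b] (total assimilation)
After rule 1: kapubbubbeg
Rule 2: no segment meets the rule's conditions; no change.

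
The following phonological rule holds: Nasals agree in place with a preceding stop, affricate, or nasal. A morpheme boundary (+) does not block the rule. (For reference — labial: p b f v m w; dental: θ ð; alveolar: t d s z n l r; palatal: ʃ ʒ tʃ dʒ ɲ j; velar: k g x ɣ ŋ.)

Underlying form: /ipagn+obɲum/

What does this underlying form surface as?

/n/ after /g/ (velar) → [ŋ]
/ɲ/ after /b/ (labial) → [m]

[ipagŋ+obmum]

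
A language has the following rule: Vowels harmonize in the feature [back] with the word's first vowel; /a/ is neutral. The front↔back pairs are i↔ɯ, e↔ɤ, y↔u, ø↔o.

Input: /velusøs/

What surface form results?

[velysøs]

/u/ harmonizes with /e/ ([-back]) → [y]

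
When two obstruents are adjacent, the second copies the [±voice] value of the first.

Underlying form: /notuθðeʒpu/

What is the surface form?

/ð/ after /θ/ (voiceless) → [θ]
/p/ after /ʒ/ (voiced) → [b]

[notuθθeʒbu]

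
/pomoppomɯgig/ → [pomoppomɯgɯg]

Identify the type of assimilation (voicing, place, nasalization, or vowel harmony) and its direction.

/i/→[ɯ].
Vowels agree with the first vowel, so the harmony is progressive.

vowel harmony, progressive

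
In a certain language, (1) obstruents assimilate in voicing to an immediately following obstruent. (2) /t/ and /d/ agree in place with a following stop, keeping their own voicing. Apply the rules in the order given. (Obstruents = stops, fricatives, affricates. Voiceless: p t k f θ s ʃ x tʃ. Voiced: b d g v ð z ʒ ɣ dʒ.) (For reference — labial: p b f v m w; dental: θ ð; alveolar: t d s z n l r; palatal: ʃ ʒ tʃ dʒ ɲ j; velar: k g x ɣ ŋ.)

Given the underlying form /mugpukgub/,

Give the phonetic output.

Rule 1: /g/ before /p/ (voiceless) → [k]
Rule 1: /k/ before /g/ (voiced) → [g]
After rule 1: mukpuggub
Rule 2: no segment meets the rule's conditions; no change.

[mukpuggub]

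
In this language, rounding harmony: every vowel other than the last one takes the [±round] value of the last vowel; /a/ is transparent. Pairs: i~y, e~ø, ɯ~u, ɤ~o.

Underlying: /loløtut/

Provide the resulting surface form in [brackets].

[loløtut]

no segment meets the rule's conditions; no change.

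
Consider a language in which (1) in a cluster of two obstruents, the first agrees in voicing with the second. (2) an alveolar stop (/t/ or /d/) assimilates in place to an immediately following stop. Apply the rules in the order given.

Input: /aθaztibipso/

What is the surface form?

Rule 1: /z/ before /t/ (voiceless) → [s]
After rule 1: aθastibipso
Rule 2: no segment meets the rule's conditions; no change.

[aθastibipso]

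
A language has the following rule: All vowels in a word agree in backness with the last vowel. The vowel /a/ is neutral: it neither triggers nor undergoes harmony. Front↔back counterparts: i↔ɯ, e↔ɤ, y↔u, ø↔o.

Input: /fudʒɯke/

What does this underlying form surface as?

/u/ harmonizes with /e/ ([-back]) → [y]
/ɯ/ harmonizes with /e/ ([-back]) → [i]

[fydʒike]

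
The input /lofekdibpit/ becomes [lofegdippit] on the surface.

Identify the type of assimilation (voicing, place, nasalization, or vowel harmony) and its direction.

/k/→[g] /b/→[p].
Each target copies a feature from the following segment, so the direction is regressive.

voicing assimilation, regressive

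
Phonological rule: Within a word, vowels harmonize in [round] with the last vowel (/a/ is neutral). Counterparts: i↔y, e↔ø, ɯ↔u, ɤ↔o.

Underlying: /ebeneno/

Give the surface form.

[øbønøno]

/e/ harmonizes with /o/ ([+round]) → [ø]
/e/ harmonizes with /o/ ([+round]) → [ø]
/e/ harmonizes with /o/ ([+round]) → [ø]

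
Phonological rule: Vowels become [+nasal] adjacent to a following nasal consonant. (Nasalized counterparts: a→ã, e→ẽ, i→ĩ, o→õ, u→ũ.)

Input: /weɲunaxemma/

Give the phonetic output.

/e/ before nasal /ɲ/ → [ẽ]
/u/ before nasal /n/ → [ũ]
/e/ before nasal /m/ → [ẽ]

[wẽɲũnaxẽmma]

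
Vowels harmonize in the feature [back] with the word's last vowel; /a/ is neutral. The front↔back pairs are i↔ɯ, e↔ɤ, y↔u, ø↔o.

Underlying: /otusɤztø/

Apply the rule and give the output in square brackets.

/o/ harmonizes with /ø/ ([-back]) → [ø]
/u/ harmonizes with /ø/ ([-back]) → [y]
/ɤ/ harmonizes with /ø/ ([-back]) → [e]

[øtyseztø]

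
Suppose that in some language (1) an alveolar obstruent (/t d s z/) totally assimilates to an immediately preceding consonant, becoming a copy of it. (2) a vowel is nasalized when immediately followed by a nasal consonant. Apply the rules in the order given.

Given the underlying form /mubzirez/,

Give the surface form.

[mubbirez]

Rule 1: /z/ after /b/ → [b] (total assimilation)
After rule 1: mubbirez
Rule 2: no segment meets the rule's conditions; no change.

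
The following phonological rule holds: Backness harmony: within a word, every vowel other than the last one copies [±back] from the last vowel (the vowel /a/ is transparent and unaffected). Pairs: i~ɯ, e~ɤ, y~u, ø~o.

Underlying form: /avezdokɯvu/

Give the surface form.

[avɤzdokɯvu]

/e/ harmonizes with /u/ ([+back]) → [ɤ]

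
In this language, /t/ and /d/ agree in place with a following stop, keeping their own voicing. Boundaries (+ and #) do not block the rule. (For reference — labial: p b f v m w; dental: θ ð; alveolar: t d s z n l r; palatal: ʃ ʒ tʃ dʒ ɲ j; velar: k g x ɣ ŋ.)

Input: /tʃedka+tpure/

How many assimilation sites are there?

2

/d/ before /k/ (velar) → [g]
/t/ before /p/ (labial) → [p]
2 segments change.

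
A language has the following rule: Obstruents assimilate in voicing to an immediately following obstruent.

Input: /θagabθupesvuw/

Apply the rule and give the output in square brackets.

[θagapθupezvuw]

/b/ before /θ/ (voiceless) → [p]
/s/ before /v/ (voiced) → [z]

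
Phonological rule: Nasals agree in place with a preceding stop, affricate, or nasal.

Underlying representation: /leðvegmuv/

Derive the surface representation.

[leðvegŋuv]

/m/ after /g/ (velar) → [ŋ]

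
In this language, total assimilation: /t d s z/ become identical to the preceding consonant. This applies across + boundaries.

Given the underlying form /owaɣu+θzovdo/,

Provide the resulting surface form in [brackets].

/z/ after /θ/ → [θ] (total assimilation)
/d/ after /v/ → [v] (total assimilation)

[owaɣu+θθovvo]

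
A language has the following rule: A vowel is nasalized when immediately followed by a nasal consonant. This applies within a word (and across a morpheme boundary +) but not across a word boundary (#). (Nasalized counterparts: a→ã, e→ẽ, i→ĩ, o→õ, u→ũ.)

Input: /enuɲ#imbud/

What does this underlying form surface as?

/e/ before nasal /n/ → [ẽ]
/u/ before nasal /ɲ/ → [ũ]
/i/ before nasal /m/ → [ĩ]

[ẽnũɲ#ĩmbud]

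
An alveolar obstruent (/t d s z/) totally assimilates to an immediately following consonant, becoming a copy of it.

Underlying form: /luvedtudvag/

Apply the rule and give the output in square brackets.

/d/ before /t/ → [t] (total assimilation)
/d/ before /v/ → [v] (total assimilation)

[luvettuvvag]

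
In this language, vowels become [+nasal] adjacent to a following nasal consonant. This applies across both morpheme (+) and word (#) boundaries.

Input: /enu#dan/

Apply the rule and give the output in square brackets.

/e/ before nasal /n/ → [ẽ]
/a/ before nasal /n/ → [ã]

[ẽnu#dãn]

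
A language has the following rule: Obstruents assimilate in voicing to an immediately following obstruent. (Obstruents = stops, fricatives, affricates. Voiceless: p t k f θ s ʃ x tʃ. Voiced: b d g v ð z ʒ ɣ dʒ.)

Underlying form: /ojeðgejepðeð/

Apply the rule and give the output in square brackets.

[ojeðgejebðeð]

/p/ before /ð/ (voiced) → [b]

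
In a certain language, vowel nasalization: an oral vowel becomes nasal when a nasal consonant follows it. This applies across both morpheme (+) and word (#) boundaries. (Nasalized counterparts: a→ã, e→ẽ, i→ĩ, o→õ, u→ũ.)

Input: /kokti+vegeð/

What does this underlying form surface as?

no segment meets the rule's conditions; no change.

[kokti+vegeð]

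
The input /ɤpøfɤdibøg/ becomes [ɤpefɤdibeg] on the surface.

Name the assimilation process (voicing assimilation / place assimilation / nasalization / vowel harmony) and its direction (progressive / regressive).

vowel harmony, progressive

/ø/→[e] /ø/→[e].
Vowels agree with the first vowel, so the harmony is progressive.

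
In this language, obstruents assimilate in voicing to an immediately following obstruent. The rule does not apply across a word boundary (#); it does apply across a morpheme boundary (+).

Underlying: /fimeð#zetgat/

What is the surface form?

/t/ before /g/ (voiced) → [d]

[fimeð#zedgat]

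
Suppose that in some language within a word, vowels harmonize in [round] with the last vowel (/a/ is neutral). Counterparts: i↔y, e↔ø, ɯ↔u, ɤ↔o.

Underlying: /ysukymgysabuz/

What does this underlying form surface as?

no segment meets the rule's conditions; no change.

[ysukymgysabuz]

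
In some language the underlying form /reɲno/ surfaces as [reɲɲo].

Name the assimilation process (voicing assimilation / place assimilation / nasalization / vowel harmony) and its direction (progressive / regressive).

/n/→[ɲ].
Each target copies a feature from the preceding segment, so the direction is progressive.

place assimilation, progressive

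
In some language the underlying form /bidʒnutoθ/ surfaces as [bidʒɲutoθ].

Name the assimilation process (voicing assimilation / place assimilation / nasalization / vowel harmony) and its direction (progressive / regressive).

place assimilation, progressive

/n/→[ɲ].
Each target copies a feature from the preceding segment, so the direction is progressive.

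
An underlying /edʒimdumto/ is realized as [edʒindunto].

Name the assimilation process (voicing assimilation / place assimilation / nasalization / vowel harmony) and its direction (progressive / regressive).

place assimilation, regressive

/m/→[n] /m/→[n].
Each target copies a feature from the following segment, so the direction is regressive.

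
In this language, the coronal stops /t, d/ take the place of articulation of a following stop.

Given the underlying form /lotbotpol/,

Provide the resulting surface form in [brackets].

[lopboppol]

/t/ before /b/ (labial) → [p]
/t/ before /p/ (labial) → [p]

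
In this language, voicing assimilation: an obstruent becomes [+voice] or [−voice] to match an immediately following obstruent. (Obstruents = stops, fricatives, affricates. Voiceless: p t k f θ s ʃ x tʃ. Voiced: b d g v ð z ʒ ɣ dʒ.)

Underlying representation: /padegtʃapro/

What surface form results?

/g/ before /tʃ/ (voiceless) → [k]

[padektʃapro]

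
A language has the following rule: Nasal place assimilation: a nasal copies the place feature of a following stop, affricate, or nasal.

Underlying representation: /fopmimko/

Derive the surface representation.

[fopmiŋko]

/m/ before /k/ (velar) → [ŋ]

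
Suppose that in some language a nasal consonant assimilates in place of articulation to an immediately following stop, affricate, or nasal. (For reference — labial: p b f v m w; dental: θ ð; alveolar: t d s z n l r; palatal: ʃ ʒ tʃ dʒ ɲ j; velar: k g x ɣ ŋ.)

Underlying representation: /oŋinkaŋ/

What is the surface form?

[oŋiŋkaŋ]

/n/ before /k/ (velar) → [ŋ]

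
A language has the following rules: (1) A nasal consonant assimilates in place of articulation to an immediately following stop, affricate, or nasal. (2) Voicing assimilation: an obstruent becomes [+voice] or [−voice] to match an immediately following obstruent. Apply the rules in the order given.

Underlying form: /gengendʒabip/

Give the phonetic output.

Rule 1: /n/ before /g/ (velar) → [ŋ]
Rule 1: /n/ before /dʒ/ (palatal) → [ɲ]
After rule 1: geŋgeɲdʒabip
Rule 2: no segment meets the rule's conditions; no change.

[geŋgeɲdʒabip]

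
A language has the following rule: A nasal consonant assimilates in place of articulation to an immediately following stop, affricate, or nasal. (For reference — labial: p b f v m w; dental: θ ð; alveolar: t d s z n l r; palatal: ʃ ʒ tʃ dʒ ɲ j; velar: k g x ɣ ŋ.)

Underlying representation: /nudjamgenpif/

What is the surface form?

[nudjaŋgempif]

/m/ before /g/ (velar) → [ŋ]
/n/ before /p/ (labial) → [m]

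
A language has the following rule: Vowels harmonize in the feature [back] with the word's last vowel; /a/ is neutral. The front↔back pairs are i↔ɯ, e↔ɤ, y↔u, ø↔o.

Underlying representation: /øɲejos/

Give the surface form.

[oɲɤjos]

/ø/ harmonizes with /o/ ([+back]) → [o]
/e/ harmonizes with /o/ ([+back]) → [ɤ]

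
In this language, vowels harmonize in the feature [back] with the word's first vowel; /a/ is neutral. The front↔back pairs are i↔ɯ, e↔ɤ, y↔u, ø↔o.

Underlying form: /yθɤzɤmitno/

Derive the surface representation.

/ɤ/ harmonizes with /y/ ([-back]) → [e]
/ɤ/ harmonizes with /y/ ([-back]) → [e]
/o/ harmonizes with /y/ ([-back]) → [ø]

[yθezemitnø]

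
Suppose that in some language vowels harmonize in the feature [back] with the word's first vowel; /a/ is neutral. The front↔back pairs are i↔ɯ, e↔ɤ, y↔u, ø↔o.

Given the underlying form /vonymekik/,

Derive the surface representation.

[vonumɤkɯk]

/y/ harmonizes with /o/ ([+back]) → [u]
/e/ harmonizes with /o/ ([+back]) → [ɤ]
/i/ harmonizes with /o/ ([+back]) → [ɯ]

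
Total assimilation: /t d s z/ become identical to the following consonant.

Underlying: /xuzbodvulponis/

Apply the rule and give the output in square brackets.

[xubbovvulponis]

/z/ before /b/ → [b] (total assimilation)
/d/ before /v/ → [v] (total assimilation)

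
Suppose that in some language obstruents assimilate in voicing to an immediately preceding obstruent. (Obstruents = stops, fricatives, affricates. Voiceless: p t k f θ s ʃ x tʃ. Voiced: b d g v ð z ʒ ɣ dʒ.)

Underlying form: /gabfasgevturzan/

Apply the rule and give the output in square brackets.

/f/ after /b/ (voiced) → [v]
/g/ after /s/ (voiceless) → [k]
/t/ after /v/ (voiced) → [d]

[gabvaskevdurzan]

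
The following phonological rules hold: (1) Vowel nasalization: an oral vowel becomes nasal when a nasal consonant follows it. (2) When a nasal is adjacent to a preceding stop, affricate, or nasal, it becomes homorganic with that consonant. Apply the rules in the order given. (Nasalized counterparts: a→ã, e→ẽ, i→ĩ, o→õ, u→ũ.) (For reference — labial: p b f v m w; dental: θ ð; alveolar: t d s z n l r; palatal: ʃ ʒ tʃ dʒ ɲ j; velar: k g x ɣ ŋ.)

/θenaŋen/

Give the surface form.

[θẽnãŋẽn]

Rule 1: /e/ before nasal /n/ → [ẽ]
Rule 1: /a/ before nasal /ŋ/ → [ã]
Rule 1: /e/ before nasal /n/ → [ẽ]
After rule 1: θẽnãŋẽn
Rule 2: no segment meets the rule's conditions; no change.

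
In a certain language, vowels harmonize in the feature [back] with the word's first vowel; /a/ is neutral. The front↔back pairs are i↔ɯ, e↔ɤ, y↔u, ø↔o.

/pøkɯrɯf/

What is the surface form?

[pøkirif]

/ɯ/ harmonizes with /ø/ ([-back]) → [i]
/ɯ/ harmonizes with /ø/ ([-back]) → [i]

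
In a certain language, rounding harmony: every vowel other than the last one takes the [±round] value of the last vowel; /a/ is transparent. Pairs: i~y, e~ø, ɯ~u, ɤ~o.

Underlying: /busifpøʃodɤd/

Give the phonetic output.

[bɯsifpeʃɤdɤd]

/u/ harmonizes with /ɤ/ ([-round]) → [ɯ]
/ø/ harmonizes with /ɤ/ ([-round]) → [e]
/o/ harmonizes with /ɤ/ ([-round]) → [ɤ]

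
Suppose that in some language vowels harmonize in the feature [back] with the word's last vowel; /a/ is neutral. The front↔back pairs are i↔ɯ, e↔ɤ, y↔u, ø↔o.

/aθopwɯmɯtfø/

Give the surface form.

/o/ harmonizes with /ø/ ([-back]) → [ø]
/ɯ/ harmonizes with /ø/ ([-back]) → [i]
/ɯ/ harmonizes with /ø/ ([-back]) → [i]

[aθøpwimitfø]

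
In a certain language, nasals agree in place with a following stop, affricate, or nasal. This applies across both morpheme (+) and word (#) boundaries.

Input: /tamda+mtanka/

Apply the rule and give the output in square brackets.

/m/ before /d/ (alveolar) → [n]
/m/ before /t/ (alveolar) → [n]
/n/ before /k/ (velar) → [ŋ]

[tanda+ntaŋka]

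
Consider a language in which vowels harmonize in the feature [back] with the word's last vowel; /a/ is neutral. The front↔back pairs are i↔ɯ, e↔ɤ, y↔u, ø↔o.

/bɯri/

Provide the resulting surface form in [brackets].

/ɯ/ harmonizes with /i/ ([-back]) → [i]

[biri]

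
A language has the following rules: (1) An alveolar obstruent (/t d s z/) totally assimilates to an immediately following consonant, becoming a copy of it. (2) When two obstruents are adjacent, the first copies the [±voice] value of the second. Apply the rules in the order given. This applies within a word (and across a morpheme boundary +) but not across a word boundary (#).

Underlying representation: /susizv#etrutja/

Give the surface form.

[susivv#errujja]

Rule 1: /z/ before /v/ → [v] (total assimilation)
Rule 1: /t/ before /r/ → [r] (total assimilation)
Rule 1: /t/ before /j/ → [j] (total assimilation)
After rule 1: susivv#errujja
Rule 2: no segment meets the rule's conditions; no change.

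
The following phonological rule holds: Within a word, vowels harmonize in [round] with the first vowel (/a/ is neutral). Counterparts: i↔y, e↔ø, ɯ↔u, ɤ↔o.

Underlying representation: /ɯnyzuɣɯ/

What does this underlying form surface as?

[ɯnizɯɣɯ]

/y/ harmonizes with /ɯ/ ([-round]) → [i]
/u/ harmonizes with /ɯ/ ([-round]) → [ɯ]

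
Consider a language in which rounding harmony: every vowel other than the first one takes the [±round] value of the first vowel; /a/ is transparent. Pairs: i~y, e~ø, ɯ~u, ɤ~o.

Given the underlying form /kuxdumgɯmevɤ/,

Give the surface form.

/ɯ/ harmonizes with /u/ ([+round]) → [u]
/e/ harmonizes with /u/ ([+round]) → [ø]
/ɤ/ harmonizes with /u/ ([+round]) → [o]

[kuxdumgumøvo]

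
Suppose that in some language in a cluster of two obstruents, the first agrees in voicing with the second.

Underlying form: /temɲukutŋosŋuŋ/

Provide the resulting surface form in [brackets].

no segment meets the rule's conditions; no change.

[temɲukutŋosŋuŋ]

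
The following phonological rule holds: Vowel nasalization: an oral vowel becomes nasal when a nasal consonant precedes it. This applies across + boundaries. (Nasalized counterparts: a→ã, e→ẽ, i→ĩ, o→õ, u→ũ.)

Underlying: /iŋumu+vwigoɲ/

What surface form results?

/u/ after nasal /ŋ/ → [ũ]
/u/ after nasal /m/ → [ũ]

[iŋũmũ+vwigoɲ]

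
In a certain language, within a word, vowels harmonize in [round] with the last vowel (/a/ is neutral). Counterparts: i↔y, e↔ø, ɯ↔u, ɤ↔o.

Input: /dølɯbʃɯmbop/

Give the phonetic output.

/ɯ/ harmonizes with /o/ ([+round]) → [u]
/ɯ/ harmonizes with /o/ ([+round]) → [u]

[dølubʃumbop]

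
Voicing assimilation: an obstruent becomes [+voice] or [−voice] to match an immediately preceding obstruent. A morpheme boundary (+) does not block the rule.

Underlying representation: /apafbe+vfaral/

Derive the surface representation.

/b/ after /f/ (voiceless) → [p]
/f/ after /v/ (voiced) → [v]

[apafpe+vvaral]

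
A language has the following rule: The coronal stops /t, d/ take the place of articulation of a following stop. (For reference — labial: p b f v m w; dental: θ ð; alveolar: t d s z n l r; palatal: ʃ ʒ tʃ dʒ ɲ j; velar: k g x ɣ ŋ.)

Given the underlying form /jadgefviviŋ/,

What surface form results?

/d/ before /g/ (velar) → [g]

[jaggefviviŋ]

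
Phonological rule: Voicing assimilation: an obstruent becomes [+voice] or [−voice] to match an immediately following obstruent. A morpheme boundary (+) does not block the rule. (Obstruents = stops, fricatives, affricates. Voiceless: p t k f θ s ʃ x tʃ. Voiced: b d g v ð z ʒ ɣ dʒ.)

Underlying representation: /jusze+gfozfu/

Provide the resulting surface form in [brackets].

/s/ before /z/ (voiced) → [z]
/g/ before /f/ (voiceless) → [k]
/z/ before /f/ (voiceless) → [s]

[juzze+kfosfu]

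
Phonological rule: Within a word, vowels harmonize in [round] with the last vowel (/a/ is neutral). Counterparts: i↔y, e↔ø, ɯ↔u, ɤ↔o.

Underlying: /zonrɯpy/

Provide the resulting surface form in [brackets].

/ɯ/ harmonizes with /y/ ([+round]) → [u]

[zonrupy]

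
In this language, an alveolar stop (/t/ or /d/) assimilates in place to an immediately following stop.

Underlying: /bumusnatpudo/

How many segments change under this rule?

1

/t/ before /p/ (labial) → [p]
1 segment changes.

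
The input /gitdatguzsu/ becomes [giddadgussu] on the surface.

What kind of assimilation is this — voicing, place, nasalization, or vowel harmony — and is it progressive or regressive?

voicing assimilation, regressive

/t/→[d] /t/→[d] /z/→[s].
Each target copies a feature from the following segment, so the direction is regressive.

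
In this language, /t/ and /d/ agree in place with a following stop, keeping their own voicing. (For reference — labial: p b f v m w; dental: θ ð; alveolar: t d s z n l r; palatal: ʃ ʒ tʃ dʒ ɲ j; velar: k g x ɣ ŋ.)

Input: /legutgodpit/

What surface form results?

[legukgobpit]

/t/ before /g/ (velar) → [k]
/d/ before /p/ (labial) → [b]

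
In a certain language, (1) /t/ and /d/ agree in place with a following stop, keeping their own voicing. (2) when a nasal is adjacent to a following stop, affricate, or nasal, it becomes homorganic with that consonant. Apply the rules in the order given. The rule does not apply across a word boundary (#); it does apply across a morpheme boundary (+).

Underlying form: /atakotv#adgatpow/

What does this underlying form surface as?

[atakotv#aggappow]

Rule 1: /d/ before /g/ (velar) → [g]
Rule 1: /t/ before /p/ (labial) → [p]
After rule 1: atakotv#aggappow
Rule 2: no segment meets the rule's conditions; no change.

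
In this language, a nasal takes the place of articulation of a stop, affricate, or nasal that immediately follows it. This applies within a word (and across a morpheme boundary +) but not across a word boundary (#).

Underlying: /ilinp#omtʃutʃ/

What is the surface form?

/n/ before /p/ (labial) → [m]
/m/ before /tʃ/ (palatal) → [ɲ]

[ilimp#oɲtʃutʃ]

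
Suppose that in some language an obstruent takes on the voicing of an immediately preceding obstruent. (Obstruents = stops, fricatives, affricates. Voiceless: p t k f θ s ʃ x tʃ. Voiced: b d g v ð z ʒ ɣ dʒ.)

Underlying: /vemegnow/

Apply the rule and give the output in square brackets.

[vemegnow]

no segment meets the rule's conditions; no change.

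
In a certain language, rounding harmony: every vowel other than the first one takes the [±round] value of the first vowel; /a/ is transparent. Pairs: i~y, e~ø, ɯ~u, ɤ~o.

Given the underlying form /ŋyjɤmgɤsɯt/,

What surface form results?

/ɤ/ harmonizes with /y/ ([+round]) → [o]
/ɤ/ harmonizes with /y/ ([+round]) → [o]
/ɯ/ harmonizes with /y/ ([+round]) → [u]

[ŋyjomgosut]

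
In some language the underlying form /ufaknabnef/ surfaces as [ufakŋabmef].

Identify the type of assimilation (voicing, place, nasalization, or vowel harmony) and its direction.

/n/→[ŋ] /n/→[m].
Each target copies a feature from the preceding segment, so the direction is progressive.

place assimilation, progressive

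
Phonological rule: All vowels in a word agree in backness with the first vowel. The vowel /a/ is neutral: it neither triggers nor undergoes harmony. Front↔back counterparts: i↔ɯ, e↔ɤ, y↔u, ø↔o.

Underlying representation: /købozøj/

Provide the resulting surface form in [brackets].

/o/ harmonizes with /ø/ ([-back]) → [ø]

[købøzøj]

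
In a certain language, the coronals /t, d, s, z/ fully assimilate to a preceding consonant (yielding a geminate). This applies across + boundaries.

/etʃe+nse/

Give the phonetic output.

[etʃe+nne]

/s/ after /n/ → [n] (total assimilation)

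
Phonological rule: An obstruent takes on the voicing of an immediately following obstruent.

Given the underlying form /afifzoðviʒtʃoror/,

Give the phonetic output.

[afivzoðviʃtʃoror]

/f/ before /z/ (voiced) → [v]
/ʒ/ before /tʃ/ (voiceless) → [ʃ]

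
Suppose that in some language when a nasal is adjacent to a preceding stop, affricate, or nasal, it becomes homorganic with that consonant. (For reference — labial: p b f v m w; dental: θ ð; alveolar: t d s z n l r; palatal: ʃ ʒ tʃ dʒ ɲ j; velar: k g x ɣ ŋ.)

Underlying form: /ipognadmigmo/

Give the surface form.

[ipogŋadnigŋo]

/n/ after /g/ (velar) → [ŋ]
/m/ after /d/ (alveolar) → [n]
/m/ after /g/ (velar) → [ŋ]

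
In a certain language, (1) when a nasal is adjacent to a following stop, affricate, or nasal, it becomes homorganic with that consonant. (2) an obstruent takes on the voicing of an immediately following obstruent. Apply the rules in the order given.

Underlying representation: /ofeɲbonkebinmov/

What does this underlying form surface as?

[ofemboŋkebimmov]

Rule 1: /ɲ/ before /b/ (labial) → [m]
Rule 1: /n/ before /k/ (velar) → [ŋ]
Rule 1: /n/ before /m/ (labial) → [m]
After rule 1: ofemboŋkebimmov
Rule 2: no segment meets the rule's conditions; no change.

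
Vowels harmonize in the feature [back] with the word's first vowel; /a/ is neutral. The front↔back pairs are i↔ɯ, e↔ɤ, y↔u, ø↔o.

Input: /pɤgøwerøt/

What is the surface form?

/ø/ harmonizes with /ɤ/ ([+back]) → [o]
/e/ harmonizes with /ɤ/ ([+back]) → [ɤ]
/ø/ harmonizes with /ɤ/ ([+back]) → [o]

[pɤgowɤrot]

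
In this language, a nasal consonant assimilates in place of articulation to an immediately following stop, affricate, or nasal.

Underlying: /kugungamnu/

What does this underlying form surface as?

[kuguŋgannu]

/n/ before /g/ (velar) → [ŋ]
/m/ before /n/ (alveolar) → [n]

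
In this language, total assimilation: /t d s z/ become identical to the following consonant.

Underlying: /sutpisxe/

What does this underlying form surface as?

/t/ before /p/ → [p] (total assimilation)
/s/ before /x/ → [x] (total assimilation)

[suppixxe]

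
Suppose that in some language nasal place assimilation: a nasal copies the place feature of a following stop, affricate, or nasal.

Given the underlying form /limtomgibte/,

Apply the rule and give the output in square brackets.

[lintoŋgibte]

/m/ before /t/ (alveolar) → [n]
/m/ before /g/ (velar) → [ŋ]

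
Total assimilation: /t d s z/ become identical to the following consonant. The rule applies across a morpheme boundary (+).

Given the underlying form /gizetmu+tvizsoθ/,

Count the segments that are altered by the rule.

/t/ before /m/ → [m] (total assimilation)
/t/ before /v/ → [v] (total assimilation)
/z/ before /s/ → [s] (total assimilation)
3 segments change.

3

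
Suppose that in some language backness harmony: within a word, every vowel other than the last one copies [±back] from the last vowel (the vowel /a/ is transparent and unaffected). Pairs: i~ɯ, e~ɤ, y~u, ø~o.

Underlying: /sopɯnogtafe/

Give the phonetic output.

/o/ harmonizes with /e/ ([-back]) → [ø]
/ɯ/ harmonizes with /e/ ([-back]) → [i]
/o/ harmonizes with /e/ ([-back]) → [ø]

[søpinøgtafe]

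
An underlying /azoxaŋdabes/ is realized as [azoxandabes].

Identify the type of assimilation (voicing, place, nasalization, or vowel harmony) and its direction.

/ŋ/→[n].
Each target copies a feature from the following segment, so the direction is regressive.

place assimilation, regressive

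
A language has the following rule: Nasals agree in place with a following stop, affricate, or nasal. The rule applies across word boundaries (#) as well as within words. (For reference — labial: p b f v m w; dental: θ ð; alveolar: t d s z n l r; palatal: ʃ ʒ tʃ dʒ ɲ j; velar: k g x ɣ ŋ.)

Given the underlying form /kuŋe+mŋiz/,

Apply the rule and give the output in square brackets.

[kuŋe+ŋŋiz]

/m/ before /ŋ/ (velar) → [ŋ]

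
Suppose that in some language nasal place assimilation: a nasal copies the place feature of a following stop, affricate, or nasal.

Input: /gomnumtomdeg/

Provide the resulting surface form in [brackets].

[gonnuntondeg]

/m/ before /n/ (alveolar) → [n]
/m/ before /t/ (alveolar) → [n]
/m/ before /d/ (alveolar) → [n]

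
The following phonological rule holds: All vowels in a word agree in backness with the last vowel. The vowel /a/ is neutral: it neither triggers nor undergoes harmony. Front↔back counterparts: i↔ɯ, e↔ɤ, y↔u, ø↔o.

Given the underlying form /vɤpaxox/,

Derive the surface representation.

[vɤpaxox]

no segment meets the rule's conditions; no change.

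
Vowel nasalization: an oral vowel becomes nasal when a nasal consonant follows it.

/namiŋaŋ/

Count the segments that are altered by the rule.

3

/a/ before nasal /m/ → [ã]
/i/ before nasal /ŋ/ → [ĩ]
/a/ before nasal /ŋ/ → [ã]
3 segments change.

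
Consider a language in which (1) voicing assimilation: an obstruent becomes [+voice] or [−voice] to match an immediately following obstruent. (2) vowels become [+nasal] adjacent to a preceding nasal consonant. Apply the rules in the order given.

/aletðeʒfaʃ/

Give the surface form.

[aledðeʃfaʃ]

Rule 1: /t/ before /ð/ (voiced) → [d]
Rule 1: /ʒ/ before /f/ (voiceless) → [ʃ]
After rule 1: aledðeʃfaʃ
Rule 2: no segment meets the rule's conditions; no change.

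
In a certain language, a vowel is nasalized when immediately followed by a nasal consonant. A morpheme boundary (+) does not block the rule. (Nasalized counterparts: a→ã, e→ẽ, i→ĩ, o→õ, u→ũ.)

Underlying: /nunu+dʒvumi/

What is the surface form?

[nũnu+dʒvũmi]

/u/ before nasal /n/ → [ũ]
/u/ before nasal /m/ → [ũ]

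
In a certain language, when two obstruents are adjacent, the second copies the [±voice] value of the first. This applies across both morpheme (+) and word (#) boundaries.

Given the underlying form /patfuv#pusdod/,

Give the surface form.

/p/ after /v/ (voiced) → [b]
/d/ after /s/ (voiceless) → [t]

[patfuv#bustod]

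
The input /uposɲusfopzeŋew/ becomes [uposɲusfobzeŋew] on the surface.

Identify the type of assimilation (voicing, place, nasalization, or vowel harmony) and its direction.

/p/→[b].
Each target copies a feature from the following segment, so the direction is regressive.

voicing assimilation, regressive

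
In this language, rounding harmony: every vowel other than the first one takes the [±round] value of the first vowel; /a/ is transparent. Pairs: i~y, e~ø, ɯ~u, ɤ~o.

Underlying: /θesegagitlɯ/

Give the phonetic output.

no segment meets the rule's conditions; no change.

[θesegagitlɯ]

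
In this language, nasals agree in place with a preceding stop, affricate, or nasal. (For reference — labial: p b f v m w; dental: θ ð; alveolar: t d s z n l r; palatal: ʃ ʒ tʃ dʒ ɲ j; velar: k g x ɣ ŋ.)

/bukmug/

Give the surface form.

/m/ after /k/ (velar) → [ŋ]

[bukŋug]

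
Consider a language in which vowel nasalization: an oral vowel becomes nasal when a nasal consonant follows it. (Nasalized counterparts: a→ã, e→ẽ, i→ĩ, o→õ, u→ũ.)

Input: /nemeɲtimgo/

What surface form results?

/e/ before nasal /m/ → [ẽ]
/e/ before nasal /ɲ/ → [ẽ]
/i/ before nasal /m/ → [ĩ]

[nẽmẽɲtĩmgo]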